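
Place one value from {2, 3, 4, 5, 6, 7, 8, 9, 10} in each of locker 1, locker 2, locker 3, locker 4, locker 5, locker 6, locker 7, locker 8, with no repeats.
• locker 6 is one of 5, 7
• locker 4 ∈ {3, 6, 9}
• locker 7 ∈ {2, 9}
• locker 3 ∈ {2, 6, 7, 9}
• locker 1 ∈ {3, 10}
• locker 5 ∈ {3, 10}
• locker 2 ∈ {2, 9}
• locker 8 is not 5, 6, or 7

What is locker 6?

locker 1 and locker 5 share exactly the 2 values {3, 10}; by pigeonhole those values go to them, so strike 3, 10 from locker 4, locker 8.
The 2 variables locker 2 and locker 7 are confined to {2, 9}, which locks those values in; drop them from locker 3, locker 4, locker 8.
locker 4 must be 6 (only option left). So locker 3 can't be 6.
locker 3 has just one choice, so locker 3 = 7. Remove 7 from locker 6.
So locker 6 = 5.

5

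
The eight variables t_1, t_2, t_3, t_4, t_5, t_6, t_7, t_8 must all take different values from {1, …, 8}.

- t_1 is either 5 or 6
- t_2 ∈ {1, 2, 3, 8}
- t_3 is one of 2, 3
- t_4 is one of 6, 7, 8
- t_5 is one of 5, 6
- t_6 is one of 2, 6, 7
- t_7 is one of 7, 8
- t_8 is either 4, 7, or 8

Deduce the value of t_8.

The 8 variables draw from only 8 values {1, 2, 3, 4, 5, 6, 7, 8}, so each is used; only t_2 can be 1, hence t_2 = 1.
The 7 still-open variables draw from only 7 values {2, 3, 4, 5, 6, 7, 8}, so each is used; only t_3 can be 3, hence t_3 = 3.
Among the 6 still-open variables, 2 fits only t_6 (and all 6 values in {2, 4, 5, 6, 7, 8} must be used), so t_6 = 2.
The 5 still-open variables draw from only 5 values {4, 5, 6, 7, 8}, so each is used; only t_8 can be 4, hence t_8 = 4.

4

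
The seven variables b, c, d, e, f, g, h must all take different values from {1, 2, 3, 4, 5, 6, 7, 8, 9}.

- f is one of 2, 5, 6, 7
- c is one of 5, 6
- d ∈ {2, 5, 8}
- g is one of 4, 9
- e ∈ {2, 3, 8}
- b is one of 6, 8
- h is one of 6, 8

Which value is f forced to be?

The 2 variables b and h are confined to {6, 8}, which locks those values in; drop them from c, d, e, f.
c has just one choice, so c = 5. Strike 5 from d, f.
d's domain is down to {2}, so d = 2. Strike 2 from e, f.
So f = 7.

7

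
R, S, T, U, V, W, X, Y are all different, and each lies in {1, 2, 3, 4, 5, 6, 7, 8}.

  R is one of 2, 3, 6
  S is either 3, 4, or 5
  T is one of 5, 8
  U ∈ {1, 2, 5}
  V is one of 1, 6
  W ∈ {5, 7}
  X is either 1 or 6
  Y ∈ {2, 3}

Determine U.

The 8 variables together cover exactly {1, 2, 3, 4, 5, 6, 7, 8} — 8 values for 8 variables — and 4 appears only in S's list, so S = 4.
The 7 still-open variables together cover exactly {1, 2, 3, 5, 6, 7, 8} — 7 values for 7 variables — and 7 appears only in W's list, so W = 7.
The 6 still-open variables together cover exactly {1, 2, 3, 5, 6, 8} — 6 values for 6 variables — and 8 appears only in T's list, so T = 8.
Among the 5 still-open variables, 5 fits only U (and all 5 values in {1, 2, 3, 5, 6} must be used), so U = 5.

5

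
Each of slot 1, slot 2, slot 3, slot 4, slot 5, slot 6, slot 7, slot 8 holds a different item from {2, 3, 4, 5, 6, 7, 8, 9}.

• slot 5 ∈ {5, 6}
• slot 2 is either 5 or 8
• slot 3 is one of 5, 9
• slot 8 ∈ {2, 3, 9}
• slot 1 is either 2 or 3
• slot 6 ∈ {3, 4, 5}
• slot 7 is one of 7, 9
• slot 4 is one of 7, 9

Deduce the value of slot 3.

5

The 8 variables together cover exactly {2, 3, 4, 5, 6, 7, 8, 9} — 8 values for 8 variables — and 4 appears only in slot 6's list, so slot 6 = 4.
The 7 still-open variables together cover exactly {2, 3, 5, 6, 7, 8, 9} — 7 values for 7 variables — and 6 appears only in slot 5's list, so slot 5 = 6.
The 6 still-open variables draw from only 6 values {2, 3, 5, 7, 8, 9}, so each is used; only slot 2 can be 8, hence slot 2 = 8.
The 5 still-open variables together cover exactly {2, 3, 5, 7, 9} — 5 values for 5 variables — and 5 appears only in slot 3's list, so slot 3 = 5.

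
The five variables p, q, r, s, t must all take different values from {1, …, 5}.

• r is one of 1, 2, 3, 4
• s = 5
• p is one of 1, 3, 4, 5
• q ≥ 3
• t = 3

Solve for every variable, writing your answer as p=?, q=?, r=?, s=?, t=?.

s has just one choice, so s = 5. So p, q can't be 5.
t must be 3 (only option left). Eliminate 3 elsewhere: p, q, r.
q must be 4 (only option left). So p, r can't be 4.
p has just one choice, so p = 1. Remove 1 from r.
r's domain is down to {2}, so r = 2.

p=1, q=4, r=2, s=5, t=3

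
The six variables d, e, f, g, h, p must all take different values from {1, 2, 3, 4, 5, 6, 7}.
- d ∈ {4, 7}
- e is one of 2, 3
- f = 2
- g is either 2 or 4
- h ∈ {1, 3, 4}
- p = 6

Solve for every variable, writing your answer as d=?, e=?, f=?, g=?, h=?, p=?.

f must be 2 (only option left). So e, g can't be 2.
g has just one choice, so g = 4. Strike 4 from d, h.
That leaves p = 6.
That leaves d = 7.
e must be 3 (only option left). So h can't be 3.
h's domain is down to {1}, so h = 1.

d=7, e=3, f=2, g=4, h=1, p=6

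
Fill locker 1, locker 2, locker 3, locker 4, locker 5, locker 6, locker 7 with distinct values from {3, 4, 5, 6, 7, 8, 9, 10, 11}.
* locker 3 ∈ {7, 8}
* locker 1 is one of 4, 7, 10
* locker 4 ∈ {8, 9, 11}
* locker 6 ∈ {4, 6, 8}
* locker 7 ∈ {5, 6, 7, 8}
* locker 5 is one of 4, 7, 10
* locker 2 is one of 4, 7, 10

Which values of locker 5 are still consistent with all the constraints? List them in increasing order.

4, 7, 10

The 3 variables locker 1, locker 2, locker 5 are confined to {4, 7, 10}, which locks those values in; drop them from locker 3, locker 6, locker 7.
locker 3 has just one choice, so locker 3 = 8. Remove 8 from locker 4, locker 6, locker 7.
locker 6's domain is down to {6}, so locker 6 = 6. Strike 6 from locker 7.
locker 7 must be 5 (only option left).
No further eliminations apply; locker 5 can still be any of 4, 7, 10.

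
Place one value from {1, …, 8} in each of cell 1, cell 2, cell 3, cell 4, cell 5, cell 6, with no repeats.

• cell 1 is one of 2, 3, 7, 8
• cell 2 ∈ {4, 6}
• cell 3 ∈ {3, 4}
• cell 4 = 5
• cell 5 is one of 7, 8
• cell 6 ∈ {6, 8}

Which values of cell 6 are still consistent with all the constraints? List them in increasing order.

6, 8

cell 4 must be 5 (only option left).
No further eliminations apply; cell 6 can still be any of 6, 8.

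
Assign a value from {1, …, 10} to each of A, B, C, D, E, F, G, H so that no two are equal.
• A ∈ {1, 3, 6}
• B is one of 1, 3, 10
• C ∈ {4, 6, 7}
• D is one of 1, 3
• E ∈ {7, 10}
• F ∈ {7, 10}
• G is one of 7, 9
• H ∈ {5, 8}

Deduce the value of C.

4

The 2 variables E and F are confined to {7, 10}, which locks those values in; drop them from B, C, G.
That leaves G = 9.
B and D between them cover only {1, 3} — a naked pair. Remove those values from A.
A must be 6 (only option left). Eliminate 6 elsewhere: C.
So C = 4.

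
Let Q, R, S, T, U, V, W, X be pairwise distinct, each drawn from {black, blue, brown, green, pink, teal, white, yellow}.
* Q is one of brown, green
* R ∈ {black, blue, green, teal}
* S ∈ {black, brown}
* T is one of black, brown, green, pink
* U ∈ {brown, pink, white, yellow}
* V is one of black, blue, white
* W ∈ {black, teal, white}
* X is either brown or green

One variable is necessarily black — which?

S

Among the 8 variables, yellow fits only U (and all 8 values in {black, blue, brown, green, pink, teal, white, yellow} must be used), so U = yellow.
Among the 7 still-open variables, pink fits only T (and all 7 values in {black, blue, brown, green, pink, teal, white} must be used), so T = pink.
Q and X between them cover only {brown, green} — a naked pair. Remove those values from R, S.
So black goes to S.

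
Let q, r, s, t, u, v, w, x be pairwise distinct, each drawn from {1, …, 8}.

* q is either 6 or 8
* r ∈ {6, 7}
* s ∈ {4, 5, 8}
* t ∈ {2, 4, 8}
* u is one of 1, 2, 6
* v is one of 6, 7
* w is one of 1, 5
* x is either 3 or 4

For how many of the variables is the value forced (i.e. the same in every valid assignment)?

2

The 8 variables draw from only 8 values {1, 2, 3, 4, 5, 6, 7, 8}, so each is used; only x can be 3, hence x = 3.
r and v between them cover only {6, 7} — a naked pair. Remove those values from q, u.
q has just one choice, so q = 8. Strike 8 from s, t.
Determined: q=8, x=3. The other variables each still have more than one consistent value. That makes 2.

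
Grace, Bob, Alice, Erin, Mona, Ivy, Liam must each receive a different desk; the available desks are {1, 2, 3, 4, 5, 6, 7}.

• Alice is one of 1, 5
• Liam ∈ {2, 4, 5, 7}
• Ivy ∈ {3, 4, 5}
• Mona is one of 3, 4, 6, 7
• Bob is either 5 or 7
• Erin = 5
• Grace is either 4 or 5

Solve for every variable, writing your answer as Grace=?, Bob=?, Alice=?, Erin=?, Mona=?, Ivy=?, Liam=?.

Erin has just one choice, so Erin = 5. Eliminate 5 elsewhere: Grace, Bob, Alice, Ivy, Liam.
Grace has just one choice, so Grace = 4. So Mona, Ivy, Liam can't be 4.
Bob's domain is down to {7}, so Bob = 7. So Mona, Liam can't be 7.
Alice has just one choice, so Alice = 1.
Ivy must be 3 (only option left). Remove 3 from Mona.
Liam has just one choice, so Liam = 2.
That leaves Mona = 6.

Grace=4, Bob=7, Alice=1, Erin=5, Mona=6, Ivy=3, Liam=2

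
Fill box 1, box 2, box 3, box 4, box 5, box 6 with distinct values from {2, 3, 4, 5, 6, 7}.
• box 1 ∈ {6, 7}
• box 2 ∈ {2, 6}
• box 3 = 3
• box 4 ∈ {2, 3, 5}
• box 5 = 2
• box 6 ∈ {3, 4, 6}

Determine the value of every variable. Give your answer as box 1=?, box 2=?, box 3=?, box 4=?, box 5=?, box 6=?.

box 1=7, box 2=6, box 3=3, box 4=5, box 5=2, box 6=4

box 3 has just one choice, so box 3 = 3. So box 4, box 6 can't be 3.
box 5's domain is down to {2}, so box 5 = 2. So box 2, box 4 can't be 2.
box 2 must be 6 (only option left). Remove 6 from box 1, box 6.
box 4 must be 5 (only option left).
box 6 has just one choice, so box 6 = 4.
box 1's domain is down to {7}, so box 1 = 7.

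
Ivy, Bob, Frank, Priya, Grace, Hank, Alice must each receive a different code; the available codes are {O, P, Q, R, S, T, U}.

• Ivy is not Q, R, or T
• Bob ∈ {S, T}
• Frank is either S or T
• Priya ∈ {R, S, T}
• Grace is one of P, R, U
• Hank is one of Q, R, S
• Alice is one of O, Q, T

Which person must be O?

Alice

The 2 variables Bob and Frank are confined to {S, T}, which locks those values in; drop them from Ivy, Priya, Hank, Alice.
Priya's domain is down to {R}, so Priya = R. Eliminate R elsewhere: Grace, Hank.
Hank has just one choice, so Hank = Q. Eliminate Q elsewhere: Alice.
So O goes to Alice.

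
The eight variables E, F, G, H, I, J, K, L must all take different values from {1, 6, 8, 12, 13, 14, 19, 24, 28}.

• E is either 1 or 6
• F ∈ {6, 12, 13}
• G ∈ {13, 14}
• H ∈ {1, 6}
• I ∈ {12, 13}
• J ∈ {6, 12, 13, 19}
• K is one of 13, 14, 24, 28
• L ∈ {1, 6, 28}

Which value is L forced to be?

28

The 8 variables draw from only 8 values {1, 6, 12, 13, 14, 19, 24, 28}, so each is used; only J can be 19, hence J = 19.
Among the 7 still-open variables, 24 fits only K (and all 7 values in {1, 6, 12, 13, 14, 24, 28} must be used), so K = 24.
The 6 still-open variables draw from only 6 values {1, 6, 12, 13, 14, 28}, so each is used; only G can be 14, hence G = 14.
Among the 5 still-open variables, 28 fits only L (and all 5 values in {1, 6, 12, 13, 28} must be used), so L = 28.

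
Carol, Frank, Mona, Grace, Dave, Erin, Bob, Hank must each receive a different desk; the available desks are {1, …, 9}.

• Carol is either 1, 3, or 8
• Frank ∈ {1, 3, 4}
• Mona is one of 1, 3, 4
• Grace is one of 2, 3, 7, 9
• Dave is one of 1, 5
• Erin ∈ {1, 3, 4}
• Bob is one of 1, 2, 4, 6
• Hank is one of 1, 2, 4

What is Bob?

6

Frank, Mona, Erin share exactly the 3 values {1, 3, 4}; by pigeonhole those values go to them, so strike 1, 3, 4 from Carol, Grace, Dave, Bob, Hank.
Carol must be 8 (only option left).
Dave must be 5 (only option left).
Hank's domain is down to {2}, so Hank = 2. Eliminate 2 elsewhere: Grace, Bob.
So Bob = 6.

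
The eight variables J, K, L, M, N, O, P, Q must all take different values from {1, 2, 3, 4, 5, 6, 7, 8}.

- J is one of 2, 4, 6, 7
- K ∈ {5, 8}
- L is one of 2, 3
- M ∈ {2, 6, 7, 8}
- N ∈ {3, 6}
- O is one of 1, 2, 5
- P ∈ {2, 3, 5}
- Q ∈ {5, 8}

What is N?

The 8 variables draw from only 8 values {1, 2, 3, 4, 5, 6, 7, 8}, so each is used; only O can be 1, hence O = 1.
The 7 still-open variables draw from only 7 values {2, 3, 4, 5, 6, 7, 8}, so each is used; only J can be 4, hence J = 4.
Among the 6 still-open variables, 7 fits only M (and all 6 values in {2, 3, 5, 6, 7, 8} must be used), so M = 7.
The 5 still-open variables draw from only 5 values {2, 3, 5, 6, 8}, so each is used; only N can be 6, hence N = 6.

6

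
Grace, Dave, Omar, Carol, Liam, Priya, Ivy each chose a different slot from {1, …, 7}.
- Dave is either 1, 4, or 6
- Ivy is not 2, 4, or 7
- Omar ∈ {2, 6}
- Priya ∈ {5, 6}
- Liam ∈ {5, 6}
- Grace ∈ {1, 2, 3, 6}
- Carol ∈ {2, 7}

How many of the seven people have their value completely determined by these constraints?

Among the 7 variables, 4 fits only Dave (and all 7 values in {1, 2, 3, 4, 5, 6, 7} must be used), so Dave = 4.
Among the 6 still-open variables, 7 fits only Carol (and all 6 values in {1, 2, 3, 5, 6, 7} must be used), so Carol = 7.
Liam and Priya between them cover only {5, 6} — a naked pair. Remove those values from Grace, Omar, Ivy.
That leaves Omar = 2. Eliminate 2 elsewhere: Grace.
Determined: Dave=4, Omar=2, Carol=7. The other people each still have more than one consistent value. That makes 3.

3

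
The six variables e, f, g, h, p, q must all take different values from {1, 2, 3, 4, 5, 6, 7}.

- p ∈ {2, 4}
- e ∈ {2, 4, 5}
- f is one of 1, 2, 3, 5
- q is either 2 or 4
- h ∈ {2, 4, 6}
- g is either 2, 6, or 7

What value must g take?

7

The 2 variables p and q are confined to {2, 4}, which locks those values in; drop them from e, f, g, h.
e must be 5 (only option left). Eliminate 5 elsewhere: f.
h has just one choice, so h = 6. Remove 6 from g.
So g = 7.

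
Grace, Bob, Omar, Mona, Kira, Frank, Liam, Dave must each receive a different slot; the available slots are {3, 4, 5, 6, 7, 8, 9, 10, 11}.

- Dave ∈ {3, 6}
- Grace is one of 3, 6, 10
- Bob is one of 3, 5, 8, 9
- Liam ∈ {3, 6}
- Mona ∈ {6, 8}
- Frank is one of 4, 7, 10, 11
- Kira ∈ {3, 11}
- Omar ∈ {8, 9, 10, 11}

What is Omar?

9

Liam and Dave share exactly the 2 values {3, 6}; by pigeonhole those values go to them, so strike 3, 6 from Grace, Bob, Mona, Kira.
Grace's domain is down to {10}, so Grace = 10. So Omar, Frank can't be 10.
That leaves Mona = 8. Remove 8 from Bob, Omar.
Kira must be 11 (only option left). So Omar, Frank can't be 11.
So Omar = 9.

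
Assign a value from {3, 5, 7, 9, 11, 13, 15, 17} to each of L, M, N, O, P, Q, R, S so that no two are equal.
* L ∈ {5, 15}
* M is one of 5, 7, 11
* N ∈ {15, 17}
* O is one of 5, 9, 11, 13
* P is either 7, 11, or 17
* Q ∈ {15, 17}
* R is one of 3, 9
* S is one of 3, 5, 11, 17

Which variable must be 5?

The 8 variables draw from only 8 values {3, 5, 7, 9, 11, 13, 15, 17}, so each is used; only O can be 13, hence O = 13.
The 7 still-open variables together cover exactly {3, 5, 7, 9, 11, 15, 17} — 7 values for 7 variables — and 9 appears only in R's list, so R = 9.
The 6 still-open variables together cover exactly {3, 5, 7, 11, 15, 17} — 6 values for 6 variables — and 3 appears only in S's list, so S = 3.
N and Q share exactly the 2 values {15, 17}; by pigeonhole those values go to them, so strike 15, 17 from L, P.

L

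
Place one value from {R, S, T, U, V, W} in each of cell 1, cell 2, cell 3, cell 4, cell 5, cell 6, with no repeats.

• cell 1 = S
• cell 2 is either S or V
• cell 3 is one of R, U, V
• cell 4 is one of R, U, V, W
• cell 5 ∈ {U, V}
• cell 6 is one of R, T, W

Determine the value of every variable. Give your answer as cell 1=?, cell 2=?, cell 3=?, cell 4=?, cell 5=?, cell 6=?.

cell 1=S, cell 2=V, cell 3=R, cell 4=W, cell 5=U, cell 6=T

cell 1's domain is down to {S}, so cell 1 = S. Remove S from cell 2.
cell 2 has just one choice, so cell 2 = V. So cell 3, cell 4, cell 5 can't be V.
cell 5 must be U (only option left). Strike U from cell 3, cell 4.
cell 3 has just one choice, so cell 3 = R. So cell 4, cell 6 can't be R.
cell 4's domain is down to {W}, so cell 4 = W. Strike W from cell 6.
cell 6 must be T (only option left).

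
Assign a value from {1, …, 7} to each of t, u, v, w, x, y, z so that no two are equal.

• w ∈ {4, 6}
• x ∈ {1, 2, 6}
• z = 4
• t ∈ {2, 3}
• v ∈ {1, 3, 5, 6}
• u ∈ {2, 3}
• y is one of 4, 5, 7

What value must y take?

z's domain is down to {4}, so z = 4. Remove 4 from w, y.
w must be 6 (only option left). Eliminate 6 elsewhere: v, x.
The 5 still-open variables draw from only 5 values {1, 2, 3, 5, 7}, so each is used; only y can be 7, hence y = 7.

7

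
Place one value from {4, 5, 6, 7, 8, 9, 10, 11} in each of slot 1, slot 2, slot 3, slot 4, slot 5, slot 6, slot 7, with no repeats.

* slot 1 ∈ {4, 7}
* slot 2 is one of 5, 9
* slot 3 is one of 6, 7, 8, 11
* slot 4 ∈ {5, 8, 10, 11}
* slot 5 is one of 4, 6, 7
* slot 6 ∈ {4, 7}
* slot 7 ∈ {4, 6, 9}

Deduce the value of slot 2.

slot 1 and slot 6 between them cover only {4, 7} — a naked pair. Remove those values from slot 3, slot 5, slot 7.
slot 5 must be 6 (only option left). Remove 6 from slot 3, slot 7.
slot 7 must be 9 (only option left). Strike 9 from slot 2.
So slot 2 = 5.

5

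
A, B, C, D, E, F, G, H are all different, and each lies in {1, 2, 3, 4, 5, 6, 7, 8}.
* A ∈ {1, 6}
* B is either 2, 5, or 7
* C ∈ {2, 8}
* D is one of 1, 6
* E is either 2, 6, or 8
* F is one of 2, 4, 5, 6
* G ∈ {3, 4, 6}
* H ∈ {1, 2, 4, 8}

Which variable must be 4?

The 8 variables together cover exactly {1, 2, 3, 4, 5, 6, 7, 8} — 8 values for 8 variables — and 3 appears only in G's list, so G = 3.
The 7 still-open variables draw from only 7 values {1, 2, 4, 5, 6, 7, 8}, so each is used; only B can be 7, hence B = 7.
The 6 still-open variables draw from only 6 values {1, 2, 4, 5, 6, 8}, so each is used; only F can be 5, hence F = 5.
Among the 5 still-open variables, 4 fits only H (and all 5 values in {1, 2, 4, 6, 8} must be used), so H = 4.

H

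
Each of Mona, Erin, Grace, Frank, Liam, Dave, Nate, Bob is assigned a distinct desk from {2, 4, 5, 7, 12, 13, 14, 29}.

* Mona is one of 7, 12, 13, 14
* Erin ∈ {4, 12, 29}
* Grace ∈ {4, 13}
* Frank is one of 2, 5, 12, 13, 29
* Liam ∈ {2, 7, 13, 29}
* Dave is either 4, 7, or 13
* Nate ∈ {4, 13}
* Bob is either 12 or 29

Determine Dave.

7

The 8 variables draw from only 8 values {2, 4, 5, 7, 12, 13, 14, 29}, so each is used; only Frank can be 5, hence Frank = 5.
The 7 still-open variables draw from only 7 values {2, 4, 7, 12, 13, 14, 29}, so each is used; only Liam can be 2, hence Liam = 2.
The 6 still-open variables together cover exactly {4, 7, 12, 13, 14, 29} — 6 values for 6 variables — and 14 appears only in Mona's list, so Mona = 14.
The 5 still-open variables draw from only 5 values {4, 7, 12, 13, 29}, so each is used; only Dave can be 7, hence Dave = 7.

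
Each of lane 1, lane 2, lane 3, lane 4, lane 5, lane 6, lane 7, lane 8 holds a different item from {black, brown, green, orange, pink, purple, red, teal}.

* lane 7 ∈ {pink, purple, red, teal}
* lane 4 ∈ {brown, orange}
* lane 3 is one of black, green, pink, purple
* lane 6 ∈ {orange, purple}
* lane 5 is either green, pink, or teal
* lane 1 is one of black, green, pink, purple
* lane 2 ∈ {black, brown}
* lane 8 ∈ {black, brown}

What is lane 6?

purple

The 8 variables draw from only 8 values {black, brown, green, orange, pink, purple, red, teal}, so each is used; only lane 7 can be red, hence lane 7 = red.
Among the 7 still-open variables, teal fits only lane 5 (and all 7 values in {black, brown, green, orange, pink, purple, teal} must be used), so lane 5 = teal.
The 2 variables lane 2 and lane 8 are confined to {black, brown}, which locks those values in; drop them from lane 1, lane 3, lane 4.
lane 4 has just one choice, so lane 4 = orange. Eliminate orange elsewhere: lane 6.
So lane 6 = purple.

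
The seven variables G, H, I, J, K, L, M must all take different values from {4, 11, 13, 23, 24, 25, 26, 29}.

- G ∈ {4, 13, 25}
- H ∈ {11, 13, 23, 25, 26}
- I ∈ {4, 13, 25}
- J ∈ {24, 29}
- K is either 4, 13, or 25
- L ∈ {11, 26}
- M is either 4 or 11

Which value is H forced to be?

G, I, K share exactly the 3 values {4, 13, 25}; by pigeonhole those values go to them, so strike 4, 13, 25 from H, M.
M has just one choice, so M = 11. Eliminate 11 elsewhere: H, L.
L has just one choice, so L = 26. Eliminate 26 elsewhere: H.
So H = 23.

23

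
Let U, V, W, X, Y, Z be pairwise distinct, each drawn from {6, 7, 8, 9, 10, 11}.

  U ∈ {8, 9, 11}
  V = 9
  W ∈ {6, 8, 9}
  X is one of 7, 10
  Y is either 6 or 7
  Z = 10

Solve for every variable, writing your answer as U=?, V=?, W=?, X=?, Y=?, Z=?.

V must be 9 (only option left). So U, W can't be 9.
That leaves Z = 10. So X can't be 10.
That leaves X = 7. Strike 7 from Y.
Y must be 6 (only option left). Remove 6 from W.
That leaves W = 8. So U can't be 8.
That leaves U = 11.

U=11, V=9, W=8, X=7, Y=6, Z=10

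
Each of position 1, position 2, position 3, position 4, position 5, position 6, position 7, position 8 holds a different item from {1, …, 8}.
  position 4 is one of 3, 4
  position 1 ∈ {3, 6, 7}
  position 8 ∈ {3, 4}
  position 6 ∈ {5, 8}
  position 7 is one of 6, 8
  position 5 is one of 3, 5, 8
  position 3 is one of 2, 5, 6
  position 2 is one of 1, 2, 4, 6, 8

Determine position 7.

6

The 8 variables together cover exactly {1, 2, 3, 4, 5, 6, 7, 8} — 8 values for 8 variables — and 1 appears only in position 2's list, so position 2 = 1.
Among the 7 still-open variables, 2 fits only position 3 (and all 7 values in {2, 3, 4, 5, 6, 7, 8} must be used), so position 3 = 2.
The 6 still-open variables draw from only 6 values {3, 4, 5, 6, 7, 8}, so each is used; only position 1 can be 7, hence position 1 = 7.
The 5 still-open variables together cover exactly {3, 4, 5, 6, 8} — 5 values for 5 variables — and 6 appears only in position 7's list, so position 7 = 6.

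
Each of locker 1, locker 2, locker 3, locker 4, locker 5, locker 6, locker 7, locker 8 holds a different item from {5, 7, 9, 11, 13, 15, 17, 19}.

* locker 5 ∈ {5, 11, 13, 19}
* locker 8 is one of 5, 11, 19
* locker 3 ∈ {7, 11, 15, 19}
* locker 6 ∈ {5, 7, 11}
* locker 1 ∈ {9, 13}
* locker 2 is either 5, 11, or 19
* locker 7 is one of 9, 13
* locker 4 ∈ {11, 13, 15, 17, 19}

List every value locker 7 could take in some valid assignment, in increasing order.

9, 13

Among the 8 variables, 17 fits only locker 4 (and all 8 values in {5, 7, 9, 11, 13, 15, 17, 19} must be used), so locker 4 = 17.
Among the 7 still-open variables, 15 fits only locker 3 (and all 7 values in {5, 7, 9, 11, 13, 15, 19} must be used), so locker 3 = 15.
The 6 still-open variables draw from only 6 values {5, 7, 9, 11, 13, 19}, so each is used; only locker 6 can be 7, hence locker 6 = 7.
locker 1 and locker 7 between them cover only {9, 13} — a naked pair. Remove those values from locker 5.
No further eliminations apply; locker 7 can still be any of 9, 13.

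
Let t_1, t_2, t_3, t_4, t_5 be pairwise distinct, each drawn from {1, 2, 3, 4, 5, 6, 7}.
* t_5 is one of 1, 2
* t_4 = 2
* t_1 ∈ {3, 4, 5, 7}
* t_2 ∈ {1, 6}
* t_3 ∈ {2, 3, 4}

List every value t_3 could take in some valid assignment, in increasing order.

3, 4

t_4's domain is down to {2}, so t_4 = 2. Remove 2 from t_3, t_5.
t_5's domain is down to {1}, so t_5 = 1. So t_2 can't be 1.
t_2's domain is down to {6}, so t_2 = 6.
No further eliminations apply; t_3 can still be any of 3, 4.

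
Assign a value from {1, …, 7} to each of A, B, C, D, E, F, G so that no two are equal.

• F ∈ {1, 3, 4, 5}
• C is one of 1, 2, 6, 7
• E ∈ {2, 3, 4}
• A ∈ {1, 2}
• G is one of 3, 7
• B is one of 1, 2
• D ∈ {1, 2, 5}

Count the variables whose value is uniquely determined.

Among the 7 variables, 6 fits only C (and all 7 values in {1, 2, 3, 4, 5, 6, 7} must be used), so C = 6.
The 6 still-open variables draw from only 6 values {1, 2, 3, 4, 5, 7}, so each is used; only G can be 7, hence G = 7.
A and B share exactly the 2 values {1, 2}; by pigeonhole those values go to them, so strike 1, 2 from D, E, F.
D must be 5 (only option left). So F can't be 5.
Determined: C=6, D=5, G=7. The other variables each still have more than one consistent value. That makes 3.

3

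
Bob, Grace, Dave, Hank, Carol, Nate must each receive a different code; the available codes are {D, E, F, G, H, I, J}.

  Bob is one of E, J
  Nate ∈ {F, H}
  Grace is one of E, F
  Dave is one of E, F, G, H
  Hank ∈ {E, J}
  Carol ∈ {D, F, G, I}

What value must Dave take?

The 2 variables Bob and Hank are confined to {E, J}, which locks those values in; drop them from Grace, Dave.
Grace's domain is down to {F}, so Grace = F. Remove F from Dave, Carol, Nate.
That leaves Nate = H. So Dave can't be H.
So Dave = G.

G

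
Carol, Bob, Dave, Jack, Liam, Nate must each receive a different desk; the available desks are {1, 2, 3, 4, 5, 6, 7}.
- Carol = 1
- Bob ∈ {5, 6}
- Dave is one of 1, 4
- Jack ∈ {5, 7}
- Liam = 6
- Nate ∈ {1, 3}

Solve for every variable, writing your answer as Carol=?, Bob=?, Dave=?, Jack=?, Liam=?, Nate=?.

Carol=1, Bob=5, Dave=4, Jack=7, Liam=6, Nate=3

Carol has just one choice, so Carol = 1. Strike 1 from Dave, Nate.
Dave has just one choice, so Dave = 4.
Liam must be 6 (only option left). Eliminate 6 elsewhere: Bob.
Nate must be 3 (only option left).
Bob must be 5 (only option left). Eliminate 5 elsewhere: Jack.
Jack has just one choice, so Jack = 7.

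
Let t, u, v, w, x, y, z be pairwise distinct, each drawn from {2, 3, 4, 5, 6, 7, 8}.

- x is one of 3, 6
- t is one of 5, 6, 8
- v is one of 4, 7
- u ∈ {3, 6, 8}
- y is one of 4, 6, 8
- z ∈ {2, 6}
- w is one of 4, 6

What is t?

The 7 variables together cover exactly {2, 3, 4, 5, 6, 7, 8} — 7 values for 7 variables — and 2 appears only in z's list, so z = 2.
Among the 6 still-open variables, 5 fits only t (and all 6 values in {3, 4, 5, 6, 7, 8} must be used), so t = 5.

5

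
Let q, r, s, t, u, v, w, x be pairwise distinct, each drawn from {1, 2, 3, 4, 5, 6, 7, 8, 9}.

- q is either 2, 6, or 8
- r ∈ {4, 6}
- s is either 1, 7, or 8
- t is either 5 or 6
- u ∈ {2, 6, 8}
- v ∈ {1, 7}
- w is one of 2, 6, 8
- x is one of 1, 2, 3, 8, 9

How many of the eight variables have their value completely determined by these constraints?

2

q, u, w between them cover only {2, 6, 8} — a naked triple. Remove those values from r, s, t, x.
r has just one choice, so r = 4.
t must be 5 (only option left).
s and v share exactly the 2 values {1, 7}; by pigeonhole those values go to them, so strike 1, 7 from x.
Determined: r=4, t=5. The other variables each still have more than one consistent value. That makes 2.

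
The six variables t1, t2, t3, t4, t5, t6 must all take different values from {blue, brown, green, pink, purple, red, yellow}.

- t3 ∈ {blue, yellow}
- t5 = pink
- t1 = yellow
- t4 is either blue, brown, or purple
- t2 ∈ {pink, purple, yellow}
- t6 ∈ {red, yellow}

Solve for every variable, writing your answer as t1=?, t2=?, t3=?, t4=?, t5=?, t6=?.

t1=yellow, t2=purple, t3=blue, t4=brown, t5=pink, t6=red

t1 must be yellow (only option left). Strike yellow from t2, t3, t6.
t3's domain is down to {blue}, so t3 = blue. So t4 can't be blue.
t5 has just one choice, so t5 = pink. Remove pink from t2.
That leaves t6 = red.
t2 must be purple (only option left). Strike purple from t4.
t4 has just one choice, so t4 = brown.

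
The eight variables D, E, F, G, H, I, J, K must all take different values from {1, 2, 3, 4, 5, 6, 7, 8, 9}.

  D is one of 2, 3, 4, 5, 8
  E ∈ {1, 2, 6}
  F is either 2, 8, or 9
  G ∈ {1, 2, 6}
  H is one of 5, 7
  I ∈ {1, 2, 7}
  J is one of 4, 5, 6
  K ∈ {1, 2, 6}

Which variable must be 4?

The 3 variables E, G, K are confined to {1, 2, 6}, which locks those values in; drop them from D, F, I, J.
I must be 7 (only option left). Remove 7 from H.
H's domain is down to {5}, so H = 5. Remove 5 from D, J.
So 4 goes to J.

J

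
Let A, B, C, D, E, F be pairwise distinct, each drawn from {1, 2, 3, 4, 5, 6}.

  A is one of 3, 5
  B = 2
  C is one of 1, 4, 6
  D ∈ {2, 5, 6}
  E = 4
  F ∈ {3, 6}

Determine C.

B has just one choice, so B = 2. Remove 2 from D.
That leaves E = 4. Strike 4 from C.
The 4 still-open variables together cover exactly {1, 3, 5, 6} — 4 values for 4 variables — and 1 appears only in C's list, so C = 1.

1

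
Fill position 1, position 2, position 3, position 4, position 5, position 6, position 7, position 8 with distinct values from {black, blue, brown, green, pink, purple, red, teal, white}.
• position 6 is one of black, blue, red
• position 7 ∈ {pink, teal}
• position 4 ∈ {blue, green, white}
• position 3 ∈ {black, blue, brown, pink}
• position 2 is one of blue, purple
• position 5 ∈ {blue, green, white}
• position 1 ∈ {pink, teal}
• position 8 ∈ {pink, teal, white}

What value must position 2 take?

purple

position 1 and position 7 share exactly the 2 values {pink, teal}; by pigeonhole those values go to them, so strike pink, teal from position 3, position 8.
position 8 must be white (only option left). Strike white from position 4, position 5.
The 2 variables position 4 and position 5 are confined to {blue, green}, which locks those values in; drop them from position 2, position 3, position 6.
So position 2 = purple.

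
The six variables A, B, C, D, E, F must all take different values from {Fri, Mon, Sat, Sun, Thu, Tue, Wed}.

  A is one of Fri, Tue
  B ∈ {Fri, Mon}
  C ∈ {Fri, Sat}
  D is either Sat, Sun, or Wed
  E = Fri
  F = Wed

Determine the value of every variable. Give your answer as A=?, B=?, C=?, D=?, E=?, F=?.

E must be Fri (only option left). Remove Fri from A, B, C.
F has just one choice, so F = Wed. So D can't be Wed.
A's domain is down to {Tue}, so A = Tue.
B must be Mon (only option left).
C's domain is down to {Sat}, so C = Sat. Strike Sat from D.
D must be Sun (only option left).

A=Tue, B=Mon, C=Sat, D=Sun, E=Fri, F=Wed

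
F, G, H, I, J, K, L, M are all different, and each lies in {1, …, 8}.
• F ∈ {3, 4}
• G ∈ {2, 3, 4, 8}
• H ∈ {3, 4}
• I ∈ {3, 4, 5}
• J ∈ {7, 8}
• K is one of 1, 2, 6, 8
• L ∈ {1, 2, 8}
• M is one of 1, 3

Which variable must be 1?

The 8 variables draw from only 8 values {1, 2, 3, 4, 5, 6, 7, 8}, so each is used; only I can be 5, hence I = 5.
The 7 still-open variables together cover exactly {1, 2, 3, 4, 6, 7, 8} — 7 values for 7 variables — and 6 appears only in K's list, so K = 6.
Among the 6 still-open variables, 7 fits only J (and all 6 values in {1, 2, 3, 4, 7, 8} must be used), so J = 7.
F and H share exactly the 2 values {3, 4}; by pigeonhole those values go to them, so strike 3, 4 from G, M.
So 1 goes to M.

M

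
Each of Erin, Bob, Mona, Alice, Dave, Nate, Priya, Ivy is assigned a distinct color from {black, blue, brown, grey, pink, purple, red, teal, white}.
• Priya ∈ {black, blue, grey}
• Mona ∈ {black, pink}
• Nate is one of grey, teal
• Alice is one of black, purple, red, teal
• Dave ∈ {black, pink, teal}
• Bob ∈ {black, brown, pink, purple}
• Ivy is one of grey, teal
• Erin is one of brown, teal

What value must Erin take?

The 8 variables together cover exactly {black, blue, brown, grey, pink, purple, red, teal} — 8 values for 8 variables — and blue appears only in Priya's list, so Priya = blue.
Among the 7 still-open variables, red fits only Alice (and all 7 values in {black, brown, grey, pink, purple, red, teal} must be used), so Alice = red.
The 6 still-open variables together cover exactly {black, brown, grey, pink, purple, teal} — 6 values for 6 variables — and purple appears only in Bob's list, so Bob = purple.
The 5 still-open variables draw from only 5 values {black, brown, grey, pink, teal}, so each is used; only Erin can be brown, hence Erin = brown.

brown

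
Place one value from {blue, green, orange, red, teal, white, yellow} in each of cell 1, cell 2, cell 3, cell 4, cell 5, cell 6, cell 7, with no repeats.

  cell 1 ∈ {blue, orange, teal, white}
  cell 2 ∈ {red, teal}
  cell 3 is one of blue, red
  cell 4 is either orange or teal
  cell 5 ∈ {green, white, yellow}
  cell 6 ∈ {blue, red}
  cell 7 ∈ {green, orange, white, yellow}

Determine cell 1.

white

cell 3 and cell 6 between them cover only {blue, red} — a naked pair. Remove those values from cell 1, cell 2.
cell 2 has just one choice, so cell 2 = teal. Eliminate teal elsewhere: cell 1, cell 4.
cell 4 has just one choice, so cell 4 = orange. Strike orange from cell 1, cell 7.
So cell 1 = white.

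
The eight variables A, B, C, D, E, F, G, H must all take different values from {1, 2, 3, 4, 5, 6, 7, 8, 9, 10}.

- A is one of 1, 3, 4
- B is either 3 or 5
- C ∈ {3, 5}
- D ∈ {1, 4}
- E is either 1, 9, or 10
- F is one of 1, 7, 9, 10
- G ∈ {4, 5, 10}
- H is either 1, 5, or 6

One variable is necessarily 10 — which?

G

Among the 8 variables, 6 fits only H (and all 8 values in {1, 3, 4, 5, 6, 7, 9, 10} must be used), so H = 6.
The 7 still-open variables together cover exactly {1, 3, 4, 5, 7, 9, 10} — 7 values for 7 variables — and 7 appears only in F's list, so F = 7.
The 6 still-open variables together cover exactly {1, 3, 4, 5, 9, 10} — 6 values for 6 variables — and 9 appears only in E's list, so E = 9.
The 5 still-open variables together cover exactly {1, 3, 4, 5, 10} — 5 values for 5 variables — and 10 appears only in G's list, so G = 10.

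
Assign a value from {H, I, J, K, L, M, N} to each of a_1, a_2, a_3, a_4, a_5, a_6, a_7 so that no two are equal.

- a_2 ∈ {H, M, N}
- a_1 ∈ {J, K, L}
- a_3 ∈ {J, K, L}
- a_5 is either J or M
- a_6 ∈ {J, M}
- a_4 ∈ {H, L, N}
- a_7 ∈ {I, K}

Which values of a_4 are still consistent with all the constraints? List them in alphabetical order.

H, N

Among the 7 variables, I fits only a_7 (and all 7 values in {H, I, J, K, L, M, N} must be used), so a_7 = I.
The 2 variables a_5 and a_6 are confined to {J, M}, which locks those values in; drop them from a_1, a_2, a_3.
The 2 variables a_1 and a_3 are confined to {K, L}, which locks those values in; drop them from a_4.
No further eliminations apply; a_4 can still be any of H, N.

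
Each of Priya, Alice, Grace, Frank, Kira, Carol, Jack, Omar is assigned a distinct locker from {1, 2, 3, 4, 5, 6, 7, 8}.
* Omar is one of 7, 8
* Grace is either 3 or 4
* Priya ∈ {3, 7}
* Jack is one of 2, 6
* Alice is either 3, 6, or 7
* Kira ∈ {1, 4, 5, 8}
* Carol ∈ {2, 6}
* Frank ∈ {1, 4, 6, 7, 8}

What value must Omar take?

The 8 variables draw from only 8 values {1, 2, 3, 4, 5, 6, 7, 8}, so each is used; only Kira can be 5, hence Kira = 5.
The 7 still-open variables draw from only 7 values {1, 2, 3, 4, 6, 7, 8}, so each is used; only Frank can be 1, hence Frank = 1.
The 6 still-open variables draw from only 6 values {2, 3, 4, 6, 7, 8}, so each is used; only Grace can be 4, hence Grace = 4.
The 5 still-open variables together cover exactly {2, 3, 6, 7, 8} — 5 values for 5 variables — and 8 appears only in Omar's list, so Omar = 8.

8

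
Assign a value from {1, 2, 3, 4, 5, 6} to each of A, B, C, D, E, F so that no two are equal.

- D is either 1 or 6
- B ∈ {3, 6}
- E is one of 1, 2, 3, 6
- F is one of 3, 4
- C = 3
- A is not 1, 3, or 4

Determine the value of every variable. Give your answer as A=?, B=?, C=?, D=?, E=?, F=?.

A=5, B=6, C=3, D=1, E=2, F=4

C has just one choice, so C = 3. Eliminate 3 elsewhere: B, E, F.
F must be 4 (only option left).
B has just one choice, so B = 6. Eliminate 6 elsewhere: A, D, E.
D's domain is down to {1}, so D = 1. Strike 1 from E.
E has just one choice, so E = 2. Strike 2 from A.
That leaves A = 5.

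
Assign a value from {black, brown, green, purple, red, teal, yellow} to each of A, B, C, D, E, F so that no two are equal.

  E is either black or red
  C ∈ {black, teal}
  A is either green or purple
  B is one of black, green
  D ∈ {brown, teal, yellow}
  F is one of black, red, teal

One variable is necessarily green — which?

The 3 variables C, E, F are confined to {black, red, teal}, which locks those values in; drop them from B, D.
So green goes to B.

B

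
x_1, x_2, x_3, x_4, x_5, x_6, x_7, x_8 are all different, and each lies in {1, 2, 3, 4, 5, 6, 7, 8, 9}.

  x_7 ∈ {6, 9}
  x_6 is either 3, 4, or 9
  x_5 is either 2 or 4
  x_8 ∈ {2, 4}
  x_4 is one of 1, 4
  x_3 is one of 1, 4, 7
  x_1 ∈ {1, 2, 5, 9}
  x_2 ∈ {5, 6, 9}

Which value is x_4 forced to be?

1

Among the 8 variables, 3 fits only x_6 (and all 8 values in {1, 2, 3, 4, 5, 6, 7, 9} must be used), so x_6 = 3.
The 7 still-open variables draw from only 7 values {1, 2, 4, 5, 6, 7, 9}, so each is used; only x_3 can be 7, hence x_3 = 7.
The 2 variables x_5 and x_8 are confined to {2, 4}, which locks those values in; drop them from x_1, x_4.
So x_4 = 1.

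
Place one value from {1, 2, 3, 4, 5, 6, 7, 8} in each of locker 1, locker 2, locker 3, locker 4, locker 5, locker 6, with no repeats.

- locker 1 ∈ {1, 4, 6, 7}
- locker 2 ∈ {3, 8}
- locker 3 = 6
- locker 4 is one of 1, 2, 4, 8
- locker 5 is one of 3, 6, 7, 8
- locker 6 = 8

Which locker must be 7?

locker 3 must be 6 (only option left). Eliminate 6 elsewhere: locker 1, locker 5.
locker 6's domain is down to {8}, so locker 6 = 8. Eliminate 8 elsewhere: locker 2, locker 4, locker 5.
That leaves locker 2 = 3. So locker 5 can't be 3.
So 7 goes to locker 5.

locker 5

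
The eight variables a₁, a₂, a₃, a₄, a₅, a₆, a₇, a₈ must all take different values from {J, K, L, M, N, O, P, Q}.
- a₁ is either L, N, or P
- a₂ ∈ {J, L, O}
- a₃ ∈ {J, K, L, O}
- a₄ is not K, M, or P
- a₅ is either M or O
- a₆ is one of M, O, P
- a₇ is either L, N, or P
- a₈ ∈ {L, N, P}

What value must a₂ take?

J

The 8 variables draw from only 8 values {J, K, L, M, N, O, P, Q}, so each is used; only a₃ can be K, hence a₃ = K.
The 7 still-open variables together cover exactly {J, L, M, N, O, P, Q} — 7 values for 7 variables — and Q appears only in a₄'s list, so a₄ = Q.
The 6 still-open variables draw from only 6 values {J, L, M, N, O, P}, so each is used; only a₂ can be J, hence a₂ = J.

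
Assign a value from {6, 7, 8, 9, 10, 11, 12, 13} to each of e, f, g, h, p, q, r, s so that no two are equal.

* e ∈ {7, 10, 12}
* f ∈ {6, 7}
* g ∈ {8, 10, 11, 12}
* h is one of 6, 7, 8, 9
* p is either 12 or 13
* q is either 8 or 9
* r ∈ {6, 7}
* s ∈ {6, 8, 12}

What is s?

The 8 variables draw from only 8 values {6, 7, 8, 9, 10, 11, 12, 13}, so each is used; only g can be 11, hence g = 11.
The 7 still-open variables together cover exactly {6, 7, 8, 9, 10, 12, 13} — 7 values for 7 variables — and 10 appears only in e's list, so e = 10.
The 6 still-open variables together cover exactly {6, 7, 8, 9, 12, 13} — 6 values for 6 variables — and 13 appears only in p's list, so p = 13.
The 5 still-open variables together cover exactly {6, 7, 8, 9, 12} — 5 values for 5 variables — and 12 appears only in s's list, so s = 12.

12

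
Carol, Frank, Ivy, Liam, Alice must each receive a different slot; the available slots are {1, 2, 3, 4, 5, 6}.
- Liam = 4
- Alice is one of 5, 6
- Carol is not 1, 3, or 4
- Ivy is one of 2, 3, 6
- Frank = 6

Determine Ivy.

Frank's domain is down to {6}, so Frank = 6. Eliminate 6 elsewhere: Carol, Ivy, Alice.
That leaves Liam = 4.
Alice must be 5 (only option left). So Carol can't be 5.
That leaves Carol = 2. Remove 2 from Ivy.
So Ivy = 3.

3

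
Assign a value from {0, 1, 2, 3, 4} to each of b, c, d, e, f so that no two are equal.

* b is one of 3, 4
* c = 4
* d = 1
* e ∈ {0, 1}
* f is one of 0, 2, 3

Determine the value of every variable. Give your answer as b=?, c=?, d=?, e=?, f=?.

c has just one choice, so c = 4. Eliminate 4 elsewhere: b.
d's domain is down to {1}, so d = 1. Eliminate 1 elsewhere: e.
e must be 0 (only option left). Eliminate 0 elsewhere: f.
b's domain is down to {3}, so b = 3. So f can't be 3.
f must be 2 (only option left).

b=3, c=4, d=1, e=0, f=2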